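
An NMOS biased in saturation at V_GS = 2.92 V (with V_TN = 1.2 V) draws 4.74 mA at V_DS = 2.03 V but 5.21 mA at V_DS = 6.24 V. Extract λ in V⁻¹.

λ = 0.0247 V⁻¹

With V_GS fixed, I_D ∝ (1 + λ V_DS) in saturation, so I_D2/I_D1 = (1 + λ V_DS2)/(1 + λ V_DS1).
5.21/4.74 = 1.099 = (1 + 6.24 λ)/(1 + 2.03 λ).
Solving: λ (I_D1 V_DS2 − I_D2 V_DS1) = I_D2 − I_D1, so λ = (5.21 − 4.74) / (4.74 × 6.24 − 5.21 × 2.03) = 0.47 / 19 = 0.0247 V⁻¹.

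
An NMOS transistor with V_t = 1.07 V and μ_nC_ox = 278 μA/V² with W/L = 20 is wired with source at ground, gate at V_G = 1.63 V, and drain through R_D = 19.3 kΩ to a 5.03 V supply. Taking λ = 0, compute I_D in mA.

I_D = 0.256 mA

V_GS = V_G = 1.63 V, so V_ov = 1.63 − 1.07 = 0.56 V.
k_n = μ_nC_ox · (W/L) = 5.56 mA/V².
Assume saturation: I_D = ½ k_n V_ov² = 0.5 × 5.56 × 0.56² = 0.872 mA, giving V_DS = V_DD − I_D R_D = 5.03 − 0.872 × 19.3 = -11.8 V.
But -11.8 V < V_ov = 0.56 V, so the device is actually in triode.
In triode I_D = k_n[V_ov V_DS − ½ V_DS²] and I_D = (V_DD − V_DS)/R_D. Equating: 53.7 V_DS² − 61.09 V_DS + 5.03 = 0, giving V_DS = 0.0893 V (the root below V_ov).
I_D = (5.03 − 0.0893) / 19.3 = 0.256 mA.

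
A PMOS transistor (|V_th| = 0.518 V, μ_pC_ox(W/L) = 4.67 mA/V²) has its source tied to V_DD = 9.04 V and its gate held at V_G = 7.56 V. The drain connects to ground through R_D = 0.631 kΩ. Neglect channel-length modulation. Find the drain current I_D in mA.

I_D = 2.16 mA

V_SG = V_DD − V_G = 9.04 − 7.56 = 1.48 V, so V_ov = 1.48 − 0.518 = 0.962 V.
Assume saturation: I_D = ½ k_p V_ov² = 0.5 × 4.67 × 0.962² = 2.16 mA, giving V_SD = V_DD − I_D R_D = 9.04 − 2.16 × 0.631 = 7.68 V.
V_SD = 7.68 V ≥ V_ov = 0.962 V, confirming saturation.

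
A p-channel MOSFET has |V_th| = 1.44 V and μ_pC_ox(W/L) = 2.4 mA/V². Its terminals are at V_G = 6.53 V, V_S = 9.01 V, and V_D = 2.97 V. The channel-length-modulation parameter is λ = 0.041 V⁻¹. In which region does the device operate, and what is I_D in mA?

Saturation; I_D = 1.62 mA

V_SG = V_S − V_G = 9.01 − 6.53 = 2.48 V; V_SD = V_S − V_D = 9.01 − 2.97 = 6.04 V.
V_ov = V_SG − |V_th| = 2.48 − 1.44 = 1.04 V.
Since V_SD = 6.04 V ≥ V_ov = 1.04 V, the device is in saturation.
I_D = ½ k_p V_ov² (1 + λ V_SD) = 0.5 × 2.4 × 1.04² × (1 + 0.041 × 6.04) = 1.62 mA.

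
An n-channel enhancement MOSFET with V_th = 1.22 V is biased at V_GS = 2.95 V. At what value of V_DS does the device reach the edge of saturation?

The boundary between triode and saturation is V_DS = V_GS − V_th = V_ov.
V_ov = 2.95 − 1.22 = 1.73 V.

V_DS,sat = 1.73 V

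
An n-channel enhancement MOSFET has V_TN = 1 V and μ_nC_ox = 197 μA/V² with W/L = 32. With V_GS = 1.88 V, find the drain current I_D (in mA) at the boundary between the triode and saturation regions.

At the boundary V_DS = V_ov = V_GS − V_TN = 1.88 − 1 = 0.88 V.
k_n = μ_nC_ox · (W/L) = 6.304 mA/V².
I_D = ½ k_n V_ov² = 0.5 × 6.304 × 0.88² = 2.44 mA.

I_D = 2.44 mA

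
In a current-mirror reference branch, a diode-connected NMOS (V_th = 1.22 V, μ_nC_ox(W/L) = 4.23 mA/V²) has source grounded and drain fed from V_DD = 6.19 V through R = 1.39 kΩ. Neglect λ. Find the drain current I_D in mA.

I_D = 2.75 mA

With gate tied to drain, V_GS = V_DS ≥ V_GS − V_th, so the device is in saturation.
KCL at the drain: ½ k_n (V_GS − V_th)² = (V_DD − V_GS)/R.
Let x = V_GS − 1.22. Then 2.94 x² + x − 4.97 = 0, giving x = 1.14 V (positive root), so V_GS = 2.36 V.
I_D = (V_DD − V_GS)/R = (6.19 − 2.36) / 1.39 = 2.75 mA.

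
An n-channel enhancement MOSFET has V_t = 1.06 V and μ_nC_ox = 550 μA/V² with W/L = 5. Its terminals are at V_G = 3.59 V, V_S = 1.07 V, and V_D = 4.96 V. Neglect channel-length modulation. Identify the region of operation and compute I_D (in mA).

Saturation; I_D = 2.93 mA

V_GS = V_G − V_S = 3.59 − 1.07 = 2.52 V; V_DS = V_D − V_S = 4.96 − 1.07 = 3.89 V.
k_n = μ_nC_ox · (W/L) = 2.75 mA/V².
V_ov = V_GS − V_t = 2.52 − 1.06 = 1.46 V.
Since V_DS = 3.89 V ≥ V_ov = 1.46 V, the device is in saturation.
I_D = ½ k_n V_ov² = 0.5 × 2.75 × 1.46² = 2.93 mA.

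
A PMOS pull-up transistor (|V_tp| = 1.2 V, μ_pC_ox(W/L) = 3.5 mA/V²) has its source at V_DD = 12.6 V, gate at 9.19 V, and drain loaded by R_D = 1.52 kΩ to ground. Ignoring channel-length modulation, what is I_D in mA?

I_D = 7.37 mA

V_SG = V_DD − V_G = 12.6 − 9.19 = 3.41 V, so V_ov = 3.41 − 1.2 = 2.21 V.
Assume saturation: I_D = ½ k_p V_ov² = 0.5 × 3.5 × 2.21² = 8.55 mA, giving V_SD = V_DD − I_D R_D = 12.6 − 8.55 × 1.52 = -0.392 V.
But -0.392 V < V_ov = 2.21 V, so the device is actually in triode.
In triode I_D = k_p[V_ov V_SD − ½ V_SD²] and I_D = (V_DD − V_SD)/R_D. Equating: 2.66 V_SD² − 12.76 V_SD + 12.6 = 0, giving V_SD = 1.39 V (the root below V_ov).
I_D = (12.6 − 1.39) / 1.52 = 7.37 mA.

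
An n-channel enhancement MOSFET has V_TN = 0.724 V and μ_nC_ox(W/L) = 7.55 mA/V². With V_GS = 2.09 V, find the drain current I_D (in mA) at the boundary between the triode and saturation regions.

At the boundary V_DS = V_ov = V_GS − V_TN = 2.09 − 0.724 = 1.37 V.
I_D = ½ k_n V_ov² = 0.5 × 7.55 × 1.37² = 7.04 mA.

I_D = 7.04 mA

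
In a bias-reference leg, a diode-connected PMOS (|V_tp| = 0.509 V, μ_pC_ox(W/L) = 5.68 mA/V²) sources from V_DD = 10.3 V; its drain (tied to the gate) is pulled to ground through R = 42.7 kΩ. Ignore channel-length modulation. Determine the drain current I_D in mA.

With gate tied to drain, V_SG = V_SD ≥ V_SG − |V_tp|, so the device is in saturation.
KCL at the drain: ½ k_p (V_SG − |V_tp|)² = (V_DD − V_SG)/R.
Let x = V_SG − 0.509. Then 121 x² + x − 9.791 = 0, giving x = 0.28 V (positive root), so V_SG = 0.789 V.
I_D = (V_DD − V_SG)/R = (10.3 − 0.789) / 42.7 = 0.223 mA.

I_D = 0.223 mA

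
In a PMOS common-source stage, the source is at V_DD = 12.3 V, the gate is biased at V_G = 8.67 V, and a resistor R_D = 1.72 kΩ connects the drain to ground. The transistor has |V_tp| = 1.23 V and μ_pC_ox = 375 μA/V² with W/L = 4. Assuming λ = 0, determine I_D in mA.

I_D = 4.32 mA

V_SG = V_DD − V_G = 12.3 − 8.67 = 3.63 V, so V_ov = 3.63 − 1.23 = 2.4 V.
k_p = μ_pC_ox · (W/L) = 1.5 mA/V².
Assume saturation: I_D = ½ k_p V_ov² = 0.5 × 1.5 × 2.4² = 4.32 mA, giving V_SD = V_DD − I_D R_D = 12.3 − 4.32 × 1.72 = 4.87 V.
V_SD = 4.87 V ≥ V_ov = 2.4 V, confirming saturation.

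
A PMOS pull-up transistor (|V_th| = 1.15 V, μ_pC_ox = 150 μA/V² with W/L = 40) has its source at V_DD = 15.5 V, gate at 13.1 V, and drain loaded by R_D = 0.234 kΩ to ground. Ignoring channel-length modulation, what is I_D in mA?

I_D = 4.69 mA

V_SG = V_DD − V_G = 15.5 − 13.1 = 2.4 V, so V_ov = 2.4 − 1.15 = 1.25 V.
k_p = μ_pC_ox · (W/L) = 6 mA/V².
Assume saturation: I_D = ½ k_p V_ov² = 0.5 × 6 × 1.25² = 4.69 mA, giving V_SD = V_DD − I_D R_D = 15.5 − 4.69 × 0.234 = 14.4 V.
V_SD = 14.4 V ≥ V_ov = 1.25 V, confirming saturation.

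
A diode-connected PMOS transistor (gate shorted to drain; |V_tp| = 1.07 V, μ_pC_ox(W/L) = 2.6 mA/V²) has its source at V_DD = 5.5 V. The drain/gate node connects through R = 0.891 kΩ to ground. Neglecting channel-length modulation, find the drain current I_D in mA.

I_D = 3.21 mA

With gate tied to drain, V_SG = V_SD ≥ V_SG − |V_tp|, so the device is in saturation.
KCL at the drain: ½ k_p (V_SG − |V_tp|)² = (V_DD − V_SG)/R.
Let x = V_SG − 1.07. Then 1.16 x² + x − 4.43 = 0, giving x = 1.57 V (positive root), so V_SG = 2.64 V.
I_D = (V_DD − V_SG)/R = (5.5 − 2.64) / 0.891 = 3.21 mA.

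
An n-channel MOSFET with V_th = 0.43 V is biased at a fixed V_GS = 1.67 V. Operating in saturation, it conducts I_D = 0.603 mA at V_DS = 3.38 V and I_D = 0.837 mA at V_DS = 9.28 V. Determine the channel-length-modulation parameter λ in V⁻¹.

λ = 0.0846 V⁻¹

With V_GS fixed, I_D ∝ (1 + λ V_DS) in saturation, so I_D2/I_D1 = (1 + λ V_DS2)/(1 + λ V_DS1).
0.837/0.603 = 1.388 = (1 + 9.28 λ)/(1 + 3.38 λ).
Solving: λ (I_D1 V_DS2 − I_D2 V_DS1) = I_D2 − I_D1, so λ = (0.837 − 0.603) / (0.603 × 9.28 − 0.837 × 3.38) = 0.234 / 2.77 = 0.0846 V⁻¹.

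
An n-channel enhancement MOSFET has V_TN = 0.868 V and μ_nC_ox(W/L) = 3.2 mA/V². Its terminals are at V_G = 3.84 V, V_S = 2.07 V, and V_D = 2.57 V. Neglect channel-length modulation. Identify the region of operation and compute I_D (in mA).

Triode; I_D = 1.04 mA

V_GS = V_G − V_S = 3.84 − 2.07 = 1.77 V; V_DS = V_D − V_S = 2.57 − 2.07 = 0.5 V.
V_ov = V_GS − V_TN = 1.77 − 0.868 = 0.902 V.
Since V_DS = 0.5 V < V_ov = 0.902 V, the device is in the triode region.
I_D = k_n [V_ov · V_DS − ½ V_DS²] = 3.2 × [0.902 × 0.5 − 0.5 × 0.5²] = 1.04 mA.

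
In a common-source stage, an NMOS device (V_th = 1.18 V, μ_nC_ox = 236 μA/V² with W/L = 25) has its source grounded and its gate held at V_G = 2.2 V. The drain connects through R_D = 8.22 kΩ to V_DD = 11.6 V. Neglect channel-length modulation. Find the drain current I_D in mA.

I_D = 1.38 mA

V_GS = V_G = 2.2 V, so V_ov = 2.2 − 1.18 = 1.02 V.
k_n = μ_nC_ox · (W/L) = 5.9 mA/V².
Assume saturation: I_D = ½ k_n V_ov² = 0.5 × 5.9 × 1.02² = 3.07 mA, giving V_DS = V_DD − I_D R_D = 11.6 − 3.07 × 8.22 = -13.6 V.
But -13.6 V < V_ov = 1.02 V, so the device is actually in triode.
In triode I_D = k_n[V_ov V_DS − ½ V_DS²] and I_D = (V_DD − V_DS)/R_D. Equating: 24.2 V_DS² − 50.47 V_DS + 11.6 = 0, giving V_DS = 0.263 V (the root below V_ov).
I_D = (11.6 − 0.263) / 8.22 = 1.38 mA.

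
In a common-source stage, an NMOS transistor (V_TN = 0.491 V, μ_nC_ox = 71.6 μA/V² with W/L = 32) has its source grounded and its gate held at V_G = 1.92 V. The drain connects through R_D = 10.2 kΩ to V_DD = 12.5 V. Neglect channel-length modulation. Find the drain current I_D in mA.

I_D = 1.18 mA

V_GS = V_G = 1.92 V, so V_ov = 1.92 − 0.491 = 1.43 V.
k_n = μ_nC_ox · (W/L) = 2.291 mA/V².
Assume saturation: I_D = ½ k_n V_ov² = 0.5 × 2.291 × 1.43² = 2.34 mA, giving V_DS = V_DD − I_D R_D = 12.5 − 2.34 × 10.2 = -11.4 V.
But -11.4 V < V_ov = 1.43 V, so the device is actually in triode.
In triode I_D = k_n[V_ov V_DS − ½ V_DS²] and I_D = (V_DD − V_DS)/R_D. Equating: 11.7 V_DS² − 34.4 V_DS + 12.5 = 0, giving V_DS = 0.425 V (the root below V_ov).
I_D = (12.5 − 0.425) / 10.2 = 1.18 mA.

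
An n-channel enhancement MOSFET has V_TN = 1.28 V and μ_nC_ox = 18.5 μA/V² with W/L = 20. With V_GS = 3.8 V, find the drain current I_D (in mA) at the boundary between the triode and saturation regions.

At the boundary V_DS = V_ov = V_GS − V_TN = 3.8 − 1.28 = 2.52 V.
k_n = μ_nC_ox · (W/L) = 0.37 mA/V².
I_D = ½ k_n V_ov² = 0.5 × 0.37 × 2.52² = 1.17 mA.

I_D = 1.17 mA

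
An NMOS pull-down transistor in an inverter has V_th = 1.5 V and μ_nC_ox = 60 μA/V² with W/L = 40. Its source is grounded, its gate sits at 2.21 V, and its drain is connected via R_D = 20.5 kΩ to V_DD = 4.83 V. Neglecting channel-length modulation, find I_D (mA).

V_GS = V_G = 2.21 V, so V_ov = 2.21 − 1.5 = 0.71 V.
k_n = μ_nC_ox · (W/L) = 2.4 mA/V².
Assume saturation: I_D = ½ k_n V_ov² = 0.5 × 2.4 × 0.71² = 0.605 mA, giving V_DS = V_DD − I_D R_D = 4.83 − 0.605 × 20.5 = -7.57 V.
But -7.57 V < V_ov = 0.71 V, so the device is actually in triode.
In triode I_D = k_n[V_ov V_DS − ½ V_DS²] and I_D = (V_DD − V_DS)/R_D. Equating: 24.6 V_DS² − 35.93 V_DS + 4.83 = 0, giving V_DS = 0.15 V (the root below V_ov).
I_D = (4.83 − 0.15) / 20.5 = 0.228 mA.

I_D = 0.228 mA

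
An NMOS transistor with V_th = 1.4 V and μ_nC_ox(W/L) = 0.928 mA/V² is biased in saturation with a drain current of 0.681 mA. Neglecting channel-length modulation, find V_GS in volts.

V_GS = 2.61 V

In saturation I_D = ½ k_n (V_GS − V_th)², so V_GS − V_th = √(2 I_D / k_n) = √(2 × 0.681 / 0.928) = 1.21 V.
V_GS = 1.4 + 1.21 = 2.61 V.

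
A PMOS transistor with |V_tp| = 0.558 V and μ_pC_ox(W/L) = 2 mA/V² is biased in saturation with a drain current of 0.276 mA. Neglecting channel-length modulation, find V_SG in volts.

V_SG = 1.08 V

In saturation I_D = ½ k_p (V_SG − |V_tp|)², so V_SG − |V_tp| = √(2 I_D / k_p) = √(2 × 0.276 / 2) = 0.525 V.
V_SG = 0.558 + 0.525 = 1.08 V.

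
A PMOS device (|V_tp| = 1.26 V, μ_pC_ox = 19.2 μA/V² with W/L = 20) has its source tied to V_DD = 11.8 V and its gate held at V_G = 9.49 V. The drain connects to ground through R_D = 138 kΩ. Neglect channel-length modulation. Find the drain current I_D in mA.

V_SG = V_DD − V_G = 11.8 − 9.49 = 2.31 V, so V_ov = 2.31 − 1.26 = 1.05 V.
k_p = μ_pC_ox · (W/L) = 0.384 mA/V².
Assume saturation: I_D = ½ k_p V_ov² = 0.5 × 0.384 × 1.05² = 0.212 mA, giving V_SD = V_DD − I_D R_D = 11.8 − 0.212 × 138 = -17.4 V.
But -17.4 V < V_ov = 1.05 V, so the device is actually in triode.
In triode I_D = k_p[V_ov V_SD − ½ V_SD²] and I_D = (V_DD − V_SD)/R_D. Equating: 26.5 V_SD² − 56.64 V_SD + 11.8 = 0, giving V_SD = 0.234 V (the root below V_ov).
I_D = (11.8 − 0.234) / 138 = 0.0838 mA.

I_D = 0.0838 mA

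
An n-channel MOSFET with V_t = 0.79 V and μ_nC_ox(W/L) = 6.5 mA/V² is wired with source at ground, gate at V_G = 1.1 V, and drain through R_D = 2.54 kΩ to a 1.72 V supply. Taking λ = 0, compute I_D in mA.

I_D = 0.312 mA

V_GS = V_G = 1.1 V, so V_ov = 1.1 − 0.79 = 0.31 V.
Assume saturation: I_D = ½ k_n V_ov² = 0.5 × 6.5 × 0.31² = 0.312 mA, giving V_DS = V_DD − I_D R_D = 1.72 − 0.312 × 2.54 = 0.927 V.
V_DS = 0.927 V ≥ V_ov = 0.31 V, confirming saturation.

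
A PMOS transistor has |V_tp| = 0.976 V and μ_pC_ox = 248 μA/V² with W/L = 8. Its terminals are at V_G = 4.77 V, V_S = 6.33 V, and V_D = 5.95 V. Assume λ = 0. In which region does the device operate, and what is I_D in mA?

Triode; I_D = 0.297 mA

V_SG = V_S − V_G = 6.33 − 4.77 = 1.56 V; V_SD = V_S − V_D = 6.33 − 5.95 = 0.38 V.
k_p = μ_pC_ox · (W/L) = 1.984 mA/V².
V_ov = V_SG − |V_tp| = 1.56 − 0.976 = 0.584 V.
Since V_SD = 0.38 V < V_ov = 0.584 V, the device is in the triode region.
I_D = k_p [V_ov · V_SD − ½ V_SD²] = 1.984 × [0.584 × 0.38 − 0.5 × 0.38²] = 0.297 mA.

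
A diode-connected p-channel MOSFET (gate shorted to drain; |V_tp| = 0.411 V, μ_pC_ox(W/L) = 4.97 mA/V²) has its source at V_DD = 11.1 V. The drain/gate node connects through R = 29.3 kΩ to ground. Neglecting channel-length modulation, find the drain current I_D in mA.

With gate tied to drain, V_SG = V_SD ≥ V_SG − |V_tp|, so the device is in saturation.
KCL at the drain: ½ k_p (V_SG − |V_tp|)² = (V_DD − V_SG)/R.
Let x = V_SG − 0.411. Then 72.8 x² + x − 10.69 = 0, giving x = 0.376 V (positive root), so V_SG = 0.787 V.
I_D = (V_DD − V_SG)/R = (11.1 − 0.787) / 29.3 = 0.352 mA.

I_D = 0.352 mA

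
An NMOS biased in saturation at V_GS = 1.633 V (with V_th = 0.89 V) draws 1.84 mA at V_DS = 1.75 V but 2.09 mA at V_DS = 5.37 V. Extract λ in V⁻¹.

λ = 0.0402 V⁻¹

With V_GS fixed, I_D ∝ (1 + λ V_DS) in saturation, so I_D2/I_D1 = (1 + λ V_DS2)/(1 + λ V_DS1).
2.09/1.84 = 1.136 = (1 + 5.37 λ)/(1 + 1.75 λ).
Solving: λ (I_D1 V_DS2 − I_D2 V_DS1) = I_D2 − I_D1, so λ = (2.09 − 1.84) / (1.84 × 5.37 − 2.09 × 1.75) = 0.25 / 6.22 = 0.0402 V⁻¹.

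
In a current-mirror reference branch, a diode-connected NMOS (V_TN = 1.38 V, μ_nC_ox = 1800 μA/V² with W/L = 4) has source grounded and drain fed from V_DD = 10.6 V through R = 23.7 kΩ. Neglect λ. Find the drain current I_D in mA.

With gate tied to drain, V_GS = V_DS ≥ V_GS − V_TN, so the device is in saturation.
k_n = μ_nC_ox · (W/L) = 7.2 mA/V².
KCL at the drain: ½ k_n (V_GS − V_TN)² = (V_DD − V_GS)/R.
Let x = V_GS − 1.38. Then 85.3 x² + x − 9.22 = 0, giving x = 0.323 V (positive root), so V_GS = 1.7 V.
I_D = (V_DD − V_GS)/R = (10.6 − 1.7) / 23.7 = 0.375 mA.

I_D = 0.375 mA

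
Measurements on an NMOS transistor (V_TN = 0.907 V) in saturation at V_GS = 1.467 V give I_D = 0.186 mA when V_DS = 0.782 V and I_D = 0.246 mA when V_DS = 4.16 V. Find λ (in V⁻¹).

With V_GS fixed, I_D ∝ (1 + λ V_DS) in saturation, so I_D2/I_D1 = (1 + λ V_DS2)/(1 + λ V_DS1).
0.246/0.186 = 1.323 = (1 + 4.16 λ)/(1 + 0.782 λ).
Solving: λ (I_D1 V_DS2 − I_D2 V_DS1) = I_D2 − I_D1, so λ = (0.246 − 0.186) / (0.186 × 4.16 − 0.246 × 0.782) = 0.06 / 0.581 = 0.103 V⁻¹.

λ = 0.103 V⁻¹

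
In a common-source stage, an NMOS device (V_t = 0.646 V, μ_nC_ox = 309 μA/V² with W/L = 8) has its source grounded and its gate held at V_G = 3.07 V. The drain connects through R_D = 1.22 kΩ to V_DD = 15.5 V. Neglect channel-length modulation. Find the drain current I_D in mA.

I_D = 7.26 mA

V_GS = V_G = 3.07 V, so V_ov = 3.07 − 0.646 = 2.42 V.
k_n = μ_nC_ox · (W/L) = 2.472 mA/V².
Assume saturation: I_D = ½ k_n V_ov² = 0.5 × 2.472 × 2.42² = 7.26 mA, giving V_DS = V_DD − I_D R_D = 15.5 − 7.26 × 1.22 = 6.64 V.
V_DS = 6.64 V ≥ V_ov = 2.42 V, confirming saturation.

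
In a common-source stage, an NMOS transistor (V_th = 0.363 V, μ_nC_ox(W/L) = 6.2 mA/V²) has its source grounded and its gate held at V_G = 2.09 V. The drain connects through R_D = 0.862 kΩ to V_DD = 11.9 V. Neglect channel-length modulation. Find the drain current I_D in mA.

I_D = 9.25 mA

V_GS = V_G = 2.09 V, so V_ov = 2.09 − 0.363 = 1.73 V.
Assume saturation: I_D = ½ k_n V_ov² = 0.5 × 6.2 × 1.73² = 9.25 mA, giving V_DS = V_DD − I_D R_D = 11.9 − 9.25 × 0.862 = 3.93 V.
V_DS = 3.93 V ≥ V_ov = 1.73 V, confirming saturation.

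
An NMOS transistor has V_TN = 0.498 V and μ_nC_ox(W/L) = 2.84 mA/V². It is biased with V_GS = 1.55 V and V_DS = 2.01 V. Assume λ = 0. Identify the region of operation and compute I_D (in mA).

V_ov = V_GS − V_TN = 1.55 − 0.498 = 1.05 V.
Since V_DS = 2.01 V ≥ V_ov = 1.05 V, the device is in saturation.
I_D = ½ k_n V_ov² = 0.5 × 2.84 × 1.05² = 1.57 mA.

Saturation; I_D = 1.57 mA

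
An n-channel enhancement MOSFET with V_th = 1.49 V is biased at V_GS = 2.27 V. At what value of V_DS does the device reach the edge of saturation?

V_DS,sat = 0.780 V

The boundary between triode and saturation is V_DS = V_GS − V_th = V_ov.
V_ov = 2.27 − 1.49 = 0.78 V.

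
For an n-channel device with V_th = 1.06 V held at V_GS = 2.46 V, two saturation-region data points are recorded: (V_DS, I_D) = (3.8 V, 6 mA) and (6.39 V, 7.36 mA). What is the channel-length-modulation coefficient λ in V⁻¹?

With V_GS fixed, I_D ∝ (1 + λ V_DS) in saturation, so I_D2/I_D1 = (1 + λ V_DS2)/(1 + λ V_DS1).
7.36/6 = 1.227 = (1 + 6.39 λ)/(1 + 3.8 λ).
Solving: λ (I_D1 V_DS2 − I_D2 V_DS1) = I_D2 − I_D1, so λ = (7.36 − 6) / (6 × 6.39 − 7.36 × 3.8) = 1.36 / 10.4 = 0.131 V⁻¹.

λ = 0.131 V⁻¹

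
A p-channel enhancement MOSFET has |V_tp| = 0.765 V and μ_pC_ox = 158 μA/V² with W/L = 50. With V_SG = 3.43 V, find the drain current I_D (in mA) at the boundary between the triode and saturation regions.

At the boundary V_SD = V_ov = V_SG − |V_tp| = 3.43 − 0.765 = 2.67 V.
k_p = μ_pC_ox · (W/L) = 7.9 mA/V².
I_D = ½ k_p V_ov² = 0.5 × 7.9 × 2.67² = 28.1 mA.

I_D = 28.1 mA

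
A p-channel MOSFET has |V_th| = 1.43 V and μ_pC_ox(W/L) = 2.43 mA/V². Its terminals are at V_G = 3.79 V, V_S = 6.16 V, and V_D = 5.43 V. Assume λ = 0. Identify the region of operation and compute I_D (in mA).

V_SG = V_S − V_G = 6.16 − 3.79 = 2.37 V; V_SD = V_S − V_D = 6.16 − 5.43 = 0.73 V.
V_ov = V_SG − |V_th| = 2.37 − 1.43 = 0.94 V.
Since V_SD = 0.73 V < V_ov = 0.94 V, the device is in the triode region.
I_D = k_p [V_ov · V_SD − ½ V_SD²] = 2.43 × [0.94 × 0.73 − 0.5 × 0.73²] = 1.02 mA.

Triode; I_D = 1.02 mA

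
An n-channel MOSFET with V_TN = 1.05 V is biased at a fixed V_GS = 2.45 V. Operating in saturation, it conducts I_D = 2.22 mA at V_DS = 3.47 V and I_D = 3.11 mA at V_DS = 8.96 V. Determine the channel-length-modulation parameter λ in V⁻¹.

With V_GS fixed, I_D ∝ (1 + λ V_DS) in saturation, so I_D2/I_D1 = (1 + λ V_DS2)/(1 + λ V_DS1).
3.11/2.22 = 1.401 = (1 + 8.96 λ)/(1 + 3.47 λ).
Solving: λ (I_D1 V_DS2 − I_D2 V_DS1) = I_D2 − I_D1, so λ = (3.11 − 2.22) / (2.22 × 8.96 − 3.11 × 3.47) = 0.89 / 9.1 = 0.0978 V⁻¹.

λ = 0.0978 V⁻¹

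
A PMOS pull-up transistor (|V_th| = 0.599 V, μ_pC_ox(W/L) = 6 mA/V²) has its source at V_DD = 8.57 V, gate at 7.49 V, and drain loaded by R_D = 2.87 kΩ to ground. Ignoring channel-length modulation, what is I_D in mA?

I_D = 0.694 mA

V_SG = V_DD − V_G = 8.57 − 7.49 = 1.08 V, so V_ov = 1.08 − 0.599 = 0.481 V.
Assume saturation: I_D = ½ k_p V_ov² = 0.5 × 6 × 0.481² = 0.694 mA, giving V_SD = V_DD − I_D R_D = 8.57 − 0.694 × 2.87 = 6.58 V.
V_SD = 6.58 V ≥ V_ov = 0.481 V, confirming saturation.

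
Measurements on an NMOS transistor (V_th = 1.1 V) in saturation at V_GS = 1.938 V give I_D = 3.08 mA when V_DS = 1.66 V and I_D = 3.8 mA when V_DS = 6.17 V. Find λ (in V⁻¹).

λ = 0.0567 V⁻¹

With V_GS fixed, I_D ∝ (1 + λ V_DS) in saturation, so I_D2/I_D1 = (1 + λ V_DS2)/(1 + λ V_DS1).
3.8/3.08 = 1.234 = (1 + 6.17 λ)/(1 + 1.66 λ).
Solving: λ (I_D1 V_DS2 − I_D2 V_DS1) = I_D2 − I_D1, so λ = (3.8 − 3.08) / (3.08 × 6.17 − 3.8 × 1.66) = 0.72 / 12.7 = 0.0567 V⁻¹.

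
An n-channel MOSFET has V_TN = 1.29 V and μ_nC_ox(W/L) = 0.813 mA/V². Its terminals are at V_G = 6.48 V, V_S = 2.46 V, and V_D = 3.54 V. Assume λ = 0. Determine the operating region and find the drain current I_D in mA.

V_GS = V_G − V_S = 6.48 − 2.46 = 4.02 V; V_DS = V_D − V_S = 3.54 − 2.46 = 1.08 V.
V_ov = V_GS − V_TN = 4.02 − 1.29 = 2.73 V.
Since V_DS = 1.08 V < V_ov = 2.73 V, the device is in the triode region.
I_D = k_n [V_ov · V_DS − ½ V_DS²] = 0.813 × [2.73 × 1.08 − 0.5 × 1.08²] = 1.92 mA.

Triode; I_D = 1.92 mA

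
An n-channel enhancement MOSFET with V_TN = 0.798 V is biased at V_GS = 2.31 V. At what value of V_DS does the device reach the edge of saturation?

V_DS,sat = 1.51 V

The boundary between triode and saturation is V_DS = V_GS − V_TN = V_ov.
V_ov = 2.31 − 0.798 = 1.51 V.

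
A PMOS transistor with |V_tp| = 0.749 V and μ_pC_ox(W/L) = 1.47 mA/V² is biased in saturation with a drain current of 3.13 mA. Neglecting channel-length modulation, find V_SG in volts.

In saturation I_D = ½ k_p (V_SG − |V_tp|)², so V_SG − |V_tp| = √(2 I_D / k_p) = √(2 × 3.13 / 1.47) = 2.06 V.
V_SG = 0.749 + 2.06 = 2.81 V.

V_SG = 2.81 V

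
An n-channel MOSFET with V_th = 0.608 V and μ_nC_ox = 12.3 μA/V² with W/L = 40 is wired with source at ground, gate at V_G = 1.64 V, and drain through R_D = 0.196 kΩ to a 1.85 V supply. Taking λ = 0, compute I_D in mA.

I_D = 0.262 mA

V_GS = V_G = 1.64 V, so V_ov = 1.64 − 0.608 = 1.03 V.
k_n = μ_nC_ox · (W/L) = 0.492 mA/V².
Assume saturation: I_D = ½ k_n V_ov² = 0.5 × 0.492 × 1.03² = 0.262 mA, giving V_DS = V_DD − I_D R_D = 1.85 − 0.262 × 0.196 = 1.8 V.
V_DS = 1.8 V ≥ V_ov = 1.03 V, confirming saturation.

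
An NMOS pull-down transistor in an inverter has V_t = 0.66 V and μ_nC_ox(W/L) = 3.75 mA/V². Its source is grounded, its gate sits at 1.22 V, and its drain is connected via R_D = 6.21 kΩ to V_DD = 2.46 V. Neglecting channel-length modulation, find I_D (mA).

I_D = 0.362 mA

V_GS = V_G = 1.22 V, so V_ov = 1.22 − 0.66 = 0.56 V.
Assume saturation: I_D = ½ k_n V_ov² = 0.5 × 3.75 × 0.56² = 0.588 mA, giving V_DS = V_DD − I_D R_D = 2.46 − 0.588 × 6.21 = -1.19 V.
But -1.19 V < V_ov = 0.56 V, so the device is actually in triode.
In triode I_D = k_n[V_ov V_DS − ½ V_DS²] and I_D = (V_DD − V_DS)/R_D. Equating: 11.6 V_DS² − 14.04 V_DS + 2.46 = 0, giving V_DS = 0.213 V (the root below V_ov).
I_D = (2.46 − 0.213) / 6.21 = 0.362 mA.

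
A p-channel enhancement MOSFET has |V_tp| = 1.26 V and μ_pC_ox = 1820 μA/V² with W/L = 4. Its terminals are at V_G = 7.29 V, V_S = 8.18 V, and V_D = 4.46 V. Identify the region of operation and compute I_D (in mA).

Cutoff; I_D = 0 mA

V_SG = V_S − V_G = 8.18 − 7.29 = 0.89 V; V_SD = V_S − V_D = 8.18 − 4.46 = 3.72 V.
V_SG = 0.89 V < |V_tp| = 1.26 V, so the transistor is in cutoff.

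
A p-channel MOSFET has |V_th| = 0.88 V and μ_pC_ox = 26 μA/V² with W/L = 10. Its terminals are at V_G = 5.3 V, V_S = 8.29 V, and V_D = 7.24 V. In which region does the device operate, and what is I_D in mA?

Triode; I_D = 0.433 mA

V_SG = V_S − V_G = 8.29 − 5.3 = 2.99 V; V_SD = V_S − V_D = 8.29 − 7.24 = 1.05 V.
k_p = μ_pC_ox · (W/L) = 0.26 mA/V².
V_ov = V_SG − |V_th| = 2.99 − 0.88 = 2.11 V.
Since V_SD = 1.05 V < V_ov = 2.11 V, the device is in the triode region.
I_D = k_p [V_ov · V_SD − ½ V_SD²] = 0.26 × [2.11 × 1.05 − 0.5 × 1.05²] = 0.433 mA.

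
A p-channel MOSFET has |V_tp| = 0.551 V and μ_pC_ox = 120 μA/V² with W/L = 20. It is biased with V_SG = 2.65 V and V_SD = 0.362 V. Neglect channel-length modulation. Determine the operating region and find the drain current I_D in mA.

k_p = μ_pC_ox · (W/L) = 2.4 mA/V².
V_ov = V_SG − |V_tp| = 2.65 − 0.551 = 2.1 V.
Since V_SD = 0.362 V < V_ov = 2.1 V, the device is in the triode region.
I_D = k_p [V_ov · V_SD − ½ V_SD²] = 2.4 × [2.1 × 0.362 − 0.5 × 0.362²] = 1.67 mA.

Triode; I_D = 1.67 mA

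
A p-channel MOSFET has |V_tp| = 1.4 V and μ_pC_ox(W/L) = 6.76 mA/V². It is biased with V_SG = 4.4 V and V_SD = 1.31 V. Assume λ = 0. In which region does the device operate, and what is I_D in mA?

V_ov = V_SG − |V_tp| = 4.4 − 1.4 = 3 V.
Since V_SD = 1.31 V < V_ov = 3 V, the device is in the triode region.
I_D = k_p [V_ov · V_SD − ½ V_SD²] = 6.76 × [3 × 1.31 − 0.5 × 1.31²] = 20.8 mA.

Triode; I_D = 20.8 mA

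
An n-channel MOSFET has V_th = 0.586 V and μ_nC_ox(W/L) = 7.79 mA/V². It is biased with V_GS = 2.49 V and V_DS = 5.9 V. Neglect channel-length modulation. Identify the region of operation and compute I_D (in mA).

Saturation; I_D = 14.1 mA

V_ov = V_GS − V_th = 2.49 − 0.586 = 1.9 V.
Since V_DS = 5.9 V ≥ V_ov = 1.9 V, the device is in saturation.
I_D = ½ k_n V_ov² = 0.5 × 7.79 × 1.9² = 14.1 mA.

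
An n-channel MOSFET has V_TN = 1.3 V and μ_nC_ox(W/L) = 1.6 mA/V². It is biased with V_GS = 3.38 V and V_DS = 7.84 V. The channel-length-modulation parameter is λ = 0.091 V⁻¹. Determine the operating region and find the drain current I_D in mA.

Saturation; I_D = 5.93 mA

V_ov = V_GS − V_TN = 3.38 − 1.3 = 2.08 V.
Since V_DS = 7.84 V ≥ V_ov = 2.08 V, the device is in saturation.
I_D = ½ k_n V_ov² (1 + λ V_DS) = 0.5 × 1.6 × 2.08² × (1 + 0.091 × 7.84) = 5.93 mA.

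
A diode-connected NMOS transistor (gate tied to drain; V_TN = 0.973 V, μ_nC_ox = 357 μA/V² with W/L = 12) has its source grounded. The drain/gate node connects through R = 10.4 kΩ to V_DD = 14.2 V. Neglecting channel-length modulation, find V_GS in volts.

V_GS = 1.72 V

With gate tied to drain, V_GS = V_DS ≥ V_GS − V_TN, so the device is in saturation.
k_n = μ_nC_ox · (W/L) = 4.284 mA/V².
KCL at the drain: ½ k_n (V_GS − V_TN)² = (V_DD − V_GS)/R.
Let x = V_GS − 0.973. Then 22.3 x² + x − 13.23 = 0, giving x = 0.748 V (positive root), so V_GS = 1.72 V.
I_D = (V_DD − V_GS)/R = (14.2 − 1.72) / 10.4 = 1.2 mA.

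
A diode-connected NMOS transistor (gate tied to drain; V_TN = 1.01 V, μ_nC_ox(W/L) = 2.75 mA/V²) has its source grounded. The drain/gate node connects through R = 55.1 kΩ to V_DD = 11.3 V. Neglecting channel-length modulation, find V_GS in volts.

With gate tied to drain, V_GS = V_DS ≥ V_GS − V_TN, so the device is in saturation.
KCL at the drain: ½ k_n (V_GS − V_TN)² = (V_DD − V_GS)/R.
Let x = V_GS − 1.01. Then 75.8 x² + x − 10.29 = 0, giving x = 0.362 V (positive root), so V_GS = 1.37 V.
I_D = (V_DD − V_GS)/R = (11.3 − 1.37) / 55.1 = 0.18 mA.

V_GS = 1.37 V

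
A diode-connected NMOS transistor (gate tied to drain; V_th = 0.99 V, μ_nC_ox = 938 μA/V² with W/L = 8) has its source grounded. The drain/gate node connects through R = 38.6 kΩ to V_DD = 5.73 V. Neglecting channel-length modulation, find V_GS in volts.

With gate tied to drain, V_GS = V_DS ≥ V_GS − V_th, so the device is in saturation.
k_n = μ_nC_ox · (W/L) = 7.504 mA/V².
KCL at the drain: ½ k_n (V_GS − V_th)² = (V_DD − V_GS)/R.
Let x = V_GS − 0.99. Then 145 x² + x − 4.74 = 0, giving x = 0.177 V (positive root), so V_GS = 1.17 V.
I_D = (V_DD − V_GS)/R = (5.73 − 1.17) / 38.6 = 0.118 mA.

V_GS = 1.17 V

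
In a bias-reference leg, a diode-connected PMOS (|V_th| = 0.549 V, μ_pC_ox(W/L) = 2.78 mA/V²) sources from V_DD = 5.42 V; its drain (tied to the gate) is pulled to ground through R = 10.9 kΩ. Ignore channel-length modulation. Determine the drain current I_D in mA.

With gate tied to drain, V_SG = V_SD ≥ V_SG − |V_th|, so the device is in saturation.
KCL at the drain: ½ k_p (V_SG − |V_th|)² = (V_DD − V_SG)/R.
Let x = V_SG − 0.549. Then 15.2 x² + x − 4.871 = 0, giving x = 0.535 V (positive root), so V_SG = 1.08 V.
I_D = (V_DD − V_SG)/R = (5.42 − 1.08) / 10.9 = 0.398 mA.

I_D = 0.398 mA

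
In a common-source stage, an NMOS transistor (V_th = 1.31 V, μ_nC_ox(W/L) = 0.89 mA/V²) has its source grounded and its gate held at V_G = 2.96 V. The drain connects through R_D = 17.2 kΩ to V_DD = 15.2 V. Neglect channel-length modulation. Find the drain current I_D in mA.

I_D = 0.841 mA

V_GS = V_G = 2.96 V, so V_ov = 2.96 − 1.31 = 1.65 V.
Assume saturation: I_D = ½ k_n V_ov² = 0.5 × 0.89 × 1.65² = 1.21 mA, giving V_DS = V_DD − I_D R_D = 15.2 − 1.21 × 17.2 = -5.64 V.
But -5.64 V < V_ov = 1.65 V, so the device is actually in triode.
In triode I_D = k_n[V_ov V_DS − ½ V_DS²] and I_D = (V_DD − V_DS)/R_D. Equating: 7.65 V_DS² − 26.26 V_DS + 15.2 = 0, giving V_DS = 0.737 V (the root below V_ov).
I_D = (15.2 − 0.737) / 17.2 = 0.841 mA.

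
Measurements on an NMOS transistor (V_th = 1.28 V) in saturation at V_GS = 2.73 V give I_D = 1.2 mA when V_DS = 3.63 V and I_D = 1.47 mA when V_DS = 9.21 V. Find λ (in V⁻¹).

With V_GS fixed, I_D ∝ (1 + λ V_DS) in saturation, so I_D2/I_D1 = (1 + λ V_DS2)/(1 + λ V_DS1).
1.47/1.2 = 1.225 = (1 + 9.21 λ)/(1 + 3.63 λ).
Solving: λ (I_D1 V_DS2 − I_D2 V_DS1) = I_D2 − I_D1, so λ = (1.47 − 1.2) / (1.2 × 9.21 − 1.47 × 3.63) = 0.27 / 5.72 = 0.0472 V⁻¹.

λ = 0.0472 V⁻¹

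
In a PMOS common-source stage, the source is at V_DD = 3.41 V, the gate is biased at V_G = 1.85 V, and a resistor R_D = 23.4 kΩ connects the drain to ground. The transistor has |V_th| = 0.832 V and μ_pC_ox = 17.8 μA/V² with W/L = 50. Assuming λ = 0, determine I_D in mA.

I_D = 0.135 mA

V_SG = V_DD − V_G = 3.41 − 1.85 = 1.56 V, so V_ov = 1.56 − 0.832 = 0.728 V.
k_p = μ_pC_ox · (W/L) = 0.89 mA/V².
Assume saturation: I_D = ½ k_p V_ov² = 0.5 × 0.89 × 0.728² = 0.236 mA, giving V_SD = V_DD − I_D R_D = 3.41 − 0.236 × 23.4 = -2.11 V.
But -2.11 V < V_ov = 0.728 V, so the device is actually in triode.
In triode I_D = k_p[V_ov V_SD − ½ V_SD²] and I_D = (V_DD − V_SD)/R_D. Equating: 10.4 V_SD² − 16.16 V_SD + 3.41 = 0, giving V_SD = 0.252 V (the root below V_ov).
I_D = (3.41 − 0.252) / 23.4 = 0.135 mA.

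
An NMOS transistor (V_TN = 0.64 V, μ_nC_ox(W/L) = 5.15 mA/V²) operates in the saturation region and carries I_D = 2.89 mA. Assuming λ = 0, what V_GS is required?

In saturation I_D = ½ k_n (V_GS − V_TN)², so V_GS − V_TN = √(2 I_D / k_n) = √(2 × 2.89 / 5.15) = 1.06 V.
V_GS = 0.64 + 1.06 = 1.7 V.

V_GS = 1.70 V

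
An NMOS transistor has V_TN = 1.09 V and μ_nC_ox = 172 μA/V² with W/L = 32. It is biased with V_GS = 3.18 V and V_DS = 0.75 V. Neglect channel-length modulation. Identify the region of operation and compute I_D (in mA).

k_n = μ_nC_ox · (W/L) = 5.504 mA/V².
V_ov = V_GS − V_TN = 3.18 − 1.09 = 2.09 V.
Since V_DS = 0.75 V < V_ov = 2.09 V, the device is in the triode region.
I_D = k_n [V_ov · V_DS − ½ V_DS²] = 5.504 × [2.09 × 0.75 − 0.5 × 0.75²] = 7.08 mA.

Triode; I_D = 7.08 mA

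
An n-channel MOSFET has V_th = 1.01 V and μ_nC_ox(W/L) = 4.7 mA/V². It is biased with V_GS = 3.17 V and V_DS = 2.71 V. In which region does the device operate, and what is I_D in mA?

V_ov = V_GS − V_th = 3.17 − 1.01 = 2.16 V.
Since V_DS = 2.71 V ≥ V_ov = 2.16 V, the device is in saturation.
I_D = ½ k_n V_ov² = 0.5 × 4.7 × 2.16² = 11 mA.

Saturation; I_D = 11.0 mA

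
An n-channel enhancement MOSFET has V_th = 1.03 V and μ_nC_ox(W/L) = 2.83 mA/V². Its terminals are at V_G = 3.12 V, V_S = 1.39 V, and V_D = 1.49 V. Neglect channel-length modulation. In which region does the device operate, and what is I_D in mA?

Triode; I_D = 0.184 mA

V_GS = V_G − V_S = 3.12 − 1.39 = 1.73 V; V_DS = V_D − V_S = 1.49 − 1.39 = 0.1 V.
V_ov = V_GS − V_th = 1.73 − 1.03 = 0.7 V.
Since V_DS = 0.1 V < V_ov = 0.7 V, the device is in the triode region.
I_D = k_n [V_ov · V_DS − ½ V_DS²] = 2.83 × [0.7 × 0.1 − 0.5 × 0.1²] = 0.184 mA.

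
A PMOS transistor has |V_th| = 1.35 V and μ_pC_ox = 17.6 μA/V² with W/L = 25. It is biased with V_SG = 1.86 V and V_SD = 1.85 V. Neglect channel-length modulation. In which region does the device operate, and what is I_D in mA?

Saturation; I_D = 0.0572 mA

k_p = μ_pC_ox · (W/L) = 0.44 mA/V².
V_ov = V_SG − |V_th| = 1.86 − 1.35 = 0.51 V.
Since V_SD = 1.85 V ≥ V_ov = 0.51 V, the device is in saturation.
I_D = ½ k_p V_ov² = 0.5 × 0.44 × 0.51² = 0.0572 mA.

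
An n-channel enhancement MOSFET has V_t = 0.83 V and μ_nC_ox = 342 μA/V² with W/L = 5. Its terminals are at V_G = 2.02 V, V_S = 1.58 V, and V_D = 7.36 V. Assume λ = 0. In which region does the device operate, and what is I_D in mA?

Cutoff; I_D = 0 mA

V_GS = V_G − V_S = 2.02 − 1.58 = 0.44 V; V_DS = V_D − V_S = 7.36 − 1.58 = 5.78 V.
V_GS = 0.44 V < V_t = 0.83 V, so the transistor is in cutoff.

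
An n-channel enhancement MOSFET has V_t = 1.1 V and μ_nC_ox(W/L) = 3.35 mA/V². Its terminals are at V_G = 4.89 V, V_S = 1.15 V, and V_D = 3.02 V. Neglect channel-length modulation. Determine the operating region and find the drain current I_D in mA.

Triode; I_D = 10.7 mA

V_GS = V_G − V_S = 4.89 − 1.15 = 3.74 V; V_DS = V_D − V_S = 3.02 − 1.15 = 1.87 V.
V_ov = V_GS − V_t = 3.74 − 1.1 = 2.64 V.
Since V_DS = 1.87 V < V_ov = 2.64 V, the device is in the triode region.
I_D = k_n [V_ov · V_DS − ½ V_DS²] = 3.35 × [2.64 × 1.87 − 0.5 × 1.87²] = 10.7 mA.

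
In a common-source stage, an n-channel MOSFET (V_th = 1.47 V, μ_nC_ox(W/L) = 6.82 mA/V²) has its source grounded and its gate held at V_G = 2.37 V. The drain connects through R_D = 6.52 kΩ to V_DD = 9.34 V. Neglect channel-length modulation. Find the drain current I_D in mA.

V_GS = V_G = 2.37 V, so V_ov = 2.37 − 1.47 = 0.9 V.
Assume saturation: I_D = ½ k_n V_ov² = 0.5 × 6.82 × 0.9² = 2.76 mA, giving V_DS = V_DD − I_D R_D = 9.34 − 2.76 × 6.52 = -8.67 V.
But -8.67 V < V_ov = 0.9 V, so the device is actually in triode.
In triode I_D = k_n[V_ov V_DS − ½ V_DS²] and I_D = (V_DD − V_DS)/R_D. Equating: 22.2 V_DS² − 41.02 V_DS + 9.34 = 0, giving V_DS = 0.266 V (the root below V_ov).
I_D = (9.34 − 0.266) / 6.52 = 1.39 mA.

I_D = 1.39 mA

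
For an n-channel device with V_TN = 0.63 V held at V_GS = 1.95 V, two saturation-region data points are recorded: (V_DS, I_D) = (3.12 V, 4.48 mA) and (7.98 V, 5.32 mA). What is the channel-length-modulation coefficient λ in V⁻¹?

With V_GS fixed, I_D ∝ (1 + λ V_DS) in saturation, so I_D2/I_D1 = (1 + λ V_DS2)/(1 + λ V_DS1).
5.32/4.48 = 1.188 = (1 + 7.98 λ)/(1 + 3.12 λ).
Solving: λ (I_D1 V_DS2 − I_D2 V_DS1) = I_D2 − I_D1, so λ = (5.32 − 4.48) / (4.48 × 7.98 − 5.32 × 3.12) = 0.84 / 19.2 = 0.0439 V⁻¹.

λ = 0.0439 V⁻¹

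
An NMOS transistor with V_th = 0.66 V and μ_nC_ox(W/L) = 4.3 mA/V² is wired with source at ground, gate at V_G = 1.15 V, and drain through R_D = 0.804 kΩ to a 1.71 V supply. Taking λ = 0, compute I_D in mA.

I_D = 0.516 mA

V_GS = V_G = 1.15 V, so V_ov = 1.15 − 0.66 = 0.49 V.
Assume saturation: I_D = ½ k_n V_ov² = 0.5 × 4.3 × 0.49² = 0.516 mA, giving V_DS = V_DD − I_D R_D = 1.71 − 0.516 × 0.804 = 1.29 V.
V_DS = 1.29 V ≥ V_ov = 0.49 V, confirming saturation.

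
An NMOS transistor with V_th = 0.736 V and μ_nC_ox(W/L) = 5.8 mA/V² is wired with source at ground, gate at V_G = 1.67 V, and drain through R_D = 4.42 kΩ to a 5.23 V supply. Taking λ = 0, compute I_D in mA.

V_GS = V_G = 1.67 V, so V_ov = 1.67 − 0.736 = 0.934 V.
Assume saturation: I_D = ½ k_n V_ov² = 0.5 × 5.8 × 0.934² = 2.53 mA, giving V_DS = V_DD − I_D R_D = 5.23 − 2.53 × 4.42 = -5.95 V.
But -5.95 V < V_ov = 0.934 V, so the device is actually in triode.
In triode I_D = k_n[V_ov V_DS − ½ V_DS²] and I_D = (V_DD − V_DS)/R_D. Equating: 12.8 V_DS² − 24.94 V_DS + 5.23 = 0, giving V_DS = 0.239 V (the root below V_ov).
I_D = (5.23 − 0.239) / 4.42 = 1.13 mA.

I_D = 1.13 mA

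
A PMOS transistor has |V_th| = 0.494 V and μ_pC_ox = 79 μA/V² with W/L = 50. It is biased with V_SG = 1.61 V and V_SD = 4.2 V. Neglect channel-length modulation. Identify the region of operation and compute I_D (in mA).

k_p = μ_pC_ox · (W/L) = 3.95 mA/V².
V_ov = V_SG − |V_th| = 1.61 − 0.494 = 1.12 V.
Since V_SD = 4.2 V ≥ V_ov = 1.12 V, the device is in saturation.
I_D = ½ k_p V_ov² = 0.5 × 3.95 × 1.12² = 2.46 mA.

Saturation; I_D = 2.46 mA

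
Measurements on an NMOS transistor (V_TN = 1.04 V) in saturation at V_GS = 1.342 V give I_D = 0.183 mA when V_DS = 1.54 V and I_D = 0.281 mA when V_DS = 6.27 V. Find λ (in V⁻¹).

With V_GS fixed, I_D ∝ (1 + λ V_DS) in saturation, so I_D2/I_D1 = (1 + λ V_DS2)/(1 + λ V_DS1).
0.281/0.183 = 1.536 = (1 + 6.27 λ)/(1 + 1.54 λ).
Solving: λ (I_D1 V_DS2 − I_D2 V_DS1) = I_D2 − I_D1, so λ = (0.281 − 0.183) / (0.183 × 6.27 − 0.281 × 1.54) = 0.098 / 0.715 = 0.137 V⁻¹.

λ = 0.137 V⁻¹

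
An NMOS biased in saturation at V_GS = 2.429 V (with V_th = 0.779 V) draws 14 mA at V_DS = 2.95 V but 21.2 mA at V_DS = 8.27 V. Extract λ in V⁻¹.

λ = 0.135 V⁻¹

With V_GS fixed, I_D ∝ (1 + λ V_DS) in saturation, so I_D2/I_D1 = (1 + λ V_DS2)/(1 + λ V_DS1).
21.2/14 = 1.514 = (1 + 8.27 λ)/(1 + 2.95 λ).
Solving: λ (I_D1 V_DS2 − I_D2 V_DS1) = I_D2 − I_D1, so λ = (21.2 − 14) / (14 × 8.27 − 21.2 × 2.95) = 7.2 / 53.2 = 0.135 V⁻¹.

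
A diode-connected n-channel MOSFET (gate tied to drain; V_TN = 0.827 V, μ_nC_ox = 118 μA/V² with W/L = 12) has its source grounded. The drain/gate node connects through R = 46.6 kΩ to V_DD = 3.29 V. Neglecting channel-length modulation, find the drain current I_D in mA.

I_D = 0.0473 mA

With gate tied to drain, V_GS = V_DS ≥ V_GS − V_TN, so the device is in saturation.
k_n = μ_nC_ox · (W/L) = 1.416 mA/V².
KCL at the drain: ½ k_n (V_GS − V_TN)² = (V_DD − V_GS)/R.
Let x = V_GS − 0.827. Then 33 x² + x − 2.463 = 0, giving x = 0.258 V (positive root), so V_GS = 1.09 V.
I_D = (V_DD − V_GS)/R = (3.29 − 1.09) / 46.6 = 0.0473 mA.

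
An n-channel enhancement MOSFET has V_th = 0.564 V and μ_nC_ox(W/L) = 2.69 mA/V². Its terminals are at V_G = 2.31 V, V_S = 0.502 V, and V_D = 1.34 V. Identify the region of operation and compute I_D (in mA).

V_GS = V_G − V_S = 2.31 − 0.502 = 1.81 V; V_DS = V_D − V_S = 1.34 − 0.502 = 0.838 V.
V_ov = V_GS − V_th = 1.81 − 0.564 = 1.24 V.
Since V_DS = 0.838 V < V_ov = 1.24 V, the device is in the triode region.
I_D = k_n [V_ov · V_DS − ½ V_DS²] = 2.69 × [1.24 × 0.838 − 0.5 × 0.838²] = 1.86 mA.

Triode; I_D = 1.86 mA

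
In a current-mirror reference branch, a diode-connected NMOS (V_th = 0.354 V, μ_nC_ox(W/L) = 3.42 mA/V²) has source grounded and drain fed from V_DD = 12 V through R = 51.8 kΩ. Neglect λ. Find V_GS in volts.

With gate tied to drain, V_GS = V_DS ≥ V_GS − V_th, so the device is in saturation.
KCL at the drain: ½ k_n (V_GS − V_th)² = (V_DD − V_GS)/R.
Let x = V_GS − 0.354. Then 88.6 x² + x − 11.65 = 0, giving x = 0.357 V (positive root), so V_GS = 0.711 V.
I_D = (V_DD − V_GS)/R = (12 − 0.711) / 51.8 = 0.218 mA.

V_GS = 0.711 V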